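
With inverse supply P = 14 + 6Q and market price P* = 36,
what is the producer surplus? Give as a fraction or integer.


Minimum supply price (at Q=0): P_min = 14
Quantity supplied at P* = 36:
Q* = (36 - 14)/6 = 11/3
PS = (1/2) * Q* * (P* - P_min)
PS = (1/2) * 11/3 * (36 - 14)
PS = (1/2) * 11/3 * 22 = 121/3

121/3


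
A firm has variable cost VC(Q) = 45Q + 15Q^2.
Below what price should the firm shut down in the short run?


AVC(Q) = VC(Q)/Q = 45 + 15Q
AVC is increasing in Q, so minimum AVC is at Q -> 0+.
Min AVC = 45
The firm should shut down if P < 45.

45


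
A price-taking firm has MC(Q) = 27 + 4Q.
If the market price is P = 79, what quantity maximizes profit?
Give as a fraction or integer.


In perfect competition, profit is maximized where P = MC.
79 = 27 + 4Q
52 = 4Q
Q* = 52/4 = 13

13


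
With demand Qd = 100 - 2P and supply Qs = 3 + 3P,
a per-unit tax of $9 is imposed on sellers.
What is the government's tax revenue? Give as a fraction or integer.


With tax on sellers, new supply: Qs' = 3 + 3(P - 9)
= 3P - 24
New equilibrium quantity:
Q_new = 252/5
Tax revenue = tax * Q_new = 9 * 252/5 = 2268/5

2268/5


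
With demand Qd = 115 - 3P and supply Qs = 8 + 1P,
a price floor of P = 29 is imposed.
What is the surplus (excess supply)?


At P = 29:
Qd = 115 - 3*29 = 28
Qs = 8 + 1*29 = 37
Surplus = Qs - Qd = 37 - 28 = 9

9


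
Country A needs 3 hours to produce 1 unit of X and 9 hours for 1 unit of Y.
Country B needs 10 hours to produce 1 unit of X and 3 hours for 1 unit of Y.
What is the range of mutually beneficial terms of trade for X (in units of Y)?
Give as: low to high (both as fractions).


Opportunity cost of X for Country A = hours_X / hours_Y = 3/9 = 1/3 units of Y
Opportunity cost of X for Country B = hours_X / hours_Y = 10/3 = 10/3 units of Y
Terms of trade must be between the two opportunity costs.
Range: 1/3 to 10/3

1/3 to 10/3


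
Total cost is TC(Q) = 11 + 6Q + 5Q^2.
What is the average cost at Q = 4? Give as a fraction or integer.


TC(4) = 11 + 6*4 + 5*4^2
TC(4) = 11 + 24 + 80 = 115
AC = TC/Q = 115/4 = 115/4

115/4


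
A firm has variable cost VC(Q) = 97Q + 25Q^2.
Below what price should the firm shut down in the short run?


AVC(Q) = VC(Q)/Q = 97 + 25Q
AVC is increasing in Q, so minimum AVC is at Q -> 0+.
Min AVC = 97
The firm should shut down if P < 97.

97


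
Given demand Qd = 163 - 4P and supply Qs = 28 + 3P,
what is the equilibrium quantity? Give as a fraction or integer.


First find equilibrium price:
163 - 4P = 28 + 3P
P* = 135/7 = 135/7
Then substitute into demand:
Q* = 163 - 4 * 135/7 = 601/7

601/7


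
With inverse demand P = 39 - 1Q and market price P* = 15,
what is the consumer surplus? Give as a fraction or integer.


Maximum willingness to pay (at Q=0): P_max = 39
Quantity demanded at P* = 15:
Q* = (39 - 15)/1 = 24
CS = (1/2) * Q* * (P_max - P*)
CS = (1/2) * 24 * (39 - 15)
CS = (1/2) * 24 * 24 = 288

288


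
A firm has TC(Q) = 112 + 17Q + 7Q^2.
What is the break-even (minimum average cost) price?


AC(Q) = 112/Q + 17 + 7Q
To minimize: dAC/dQ = -112/Q^2 + 7 = 0
Q^2 = 112/7 = 16
Q* = 4
Min AC = 112/4 + 17 + 7*4
Min AC = 28 + 17 + 28 = 73

73


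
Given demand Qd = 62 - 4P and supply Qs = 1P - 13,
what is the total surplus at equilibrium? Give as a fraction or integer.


Find equilibrium: 62 - 4P = 1P - 13
62 + 13 = 5P
P* = 75/5 = 15
Q* = 1*15 - 13 = 2
Inverse demand: P = 31/2 - Q/4, so P_max = 31/2
Inverse supply: P = 13 + Q/1, so P_min = 13
CS = (1/2) * 2 * (31/2 - 15) = 1/2
PS = (1/2) * 2 * (15 - 13) = 2
TS = CS + PS = 1/2 + 2 = 5/2

5/2


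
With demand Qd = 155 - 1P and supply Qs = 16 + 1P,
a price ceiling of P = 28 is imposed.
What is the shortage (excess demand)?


At P = 28:
Qd = 155 - 1*28 = 127
Qs = 16 + 1*28 = 44
Shortage = Qd - Qs = 127 - 44 = 83

83


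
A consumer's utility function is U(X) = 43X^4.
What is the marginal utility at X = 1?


MU = dU/dX = 43*4*X^(4-1)
MU = 172*X^3
At X = 1:
MU = 172 * 1^3
MU = 172 * 1 = 172

172


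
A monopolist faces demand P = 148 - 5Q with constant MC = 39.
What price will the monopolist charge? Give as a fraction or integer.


MR = 148 - 10Q
Set MR = MC: 148 - 10Q = 39
Q* = 109/10
Substitute into demand:
P* = 148 - 5*109/10 = 187/2

187/2


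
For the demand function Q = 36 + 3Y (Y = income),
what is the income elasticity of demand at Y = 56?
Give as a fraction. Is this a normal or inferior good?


dQ/dY = 3
At Y = 56: Q = 36 + 3*56 = 204
Ey = (dQ/dY)(Y/Q) = 3 * 56 / 204 = 14/17
Since Ey > 0, this is a normal good.

14/17 (normal good)


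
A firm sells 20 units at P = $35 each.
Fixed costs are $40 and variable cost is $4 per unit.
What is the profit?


Total Revenue = P * Q = 35 * 20 = $700
Total Cost = FC + VC*Q = 40 + 4*20 = $120
Profit = TR - TC = 700 - 120 = $580

$580


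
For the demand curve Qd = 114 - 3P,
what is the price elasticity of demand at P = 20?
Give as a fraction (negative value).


dQ/dP = -3
At P = 20: Q = 114 - 3*20 = 54
E = (dQ/dP)(P/Q) = (-3)(20/54) = -10/9

-10/9


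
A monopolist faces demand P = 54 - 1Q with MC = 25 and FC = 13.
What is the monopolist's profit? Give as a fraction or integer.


MR = MC: 54 - 2Q = 25
Q* = 29/2
P* = 54 - 1*29/2 = 79/2
Profit = (P* - MC)*Q* - FC
= (79/2 - 25)*29/2 - 13
= 29/2*29/2 - 13
= 841/4 - 13 = 789/4

789/4


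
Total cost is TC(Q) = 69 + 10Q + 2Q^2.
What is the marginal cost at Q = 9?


MC = dTC/dQ = 10 + 2*2*Q
At Q = 9:
MC = 10 + 4*9
MC = 10 + 36 = 46

46


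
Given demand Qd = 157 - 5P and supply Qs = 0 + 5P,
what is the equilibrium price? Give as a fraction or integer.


At equilibrium, Qd = Qs.
157 - 5P = 0 + 5P
157 - 0 = 5P + 5P
157 = 10P
P* = 157/10 = 157/10

157/10


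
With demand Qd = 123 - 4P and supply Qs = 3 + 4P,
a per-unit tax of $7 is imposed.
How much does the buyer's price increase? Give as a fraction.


With a per-unit tax, the buyer's price increase depends on relative slopes.
Supply slope: d = 4, Demand slope: b = 4
Buyer's price increase = d * tax / (b + d)
= 4 * 7 / (4 + 4)
= 28 / 8 = 7/2

7/2


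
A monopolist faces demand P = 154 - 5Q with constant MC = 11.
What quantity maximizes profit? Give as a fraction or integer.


TR = P*Q = (154 - 5Q)Q = 154Q - 5Q^2
MR = dTR/dQ = 154 - 10Q
Set MR = MC:
154 - 10Q = 11
143 = 10Q
Q* = 143/10 = 143/10

143/10


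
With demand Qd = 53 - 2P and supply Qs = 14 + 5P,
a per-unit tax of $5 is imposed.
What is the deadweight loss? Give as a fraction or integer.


Pre-tax equilibrium quantity: Q* = 293/7
Post-tax equilibrium quantity: Q_tax = 243/7
Reduction in quantity: Q* - Q_tax = 50/7
DWL = (1/2) * tax * (Q* - Q_tax)
DWL = (1/2) * 5 * 50/7 = 125/7

125/7


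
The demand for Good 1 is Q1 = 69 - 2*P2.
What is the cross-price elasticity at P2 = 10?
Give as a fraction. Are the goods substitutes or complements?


dQ1/dP2 = -2
At P2 = 10: Q1 = 69 - 2*10 = 49
Exy = (dQ1/dP2)(P2/Q1) = -2 * 10 / 49 = -20/49
Since Exy < 0, the goods are complements.

-20/49 (complements)


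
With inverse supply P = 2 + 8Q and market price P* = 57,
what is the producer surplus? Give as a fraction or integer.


Minimum supply price (at Q=0): P_min = 2
Quantity supplied at P* = 57:
Q* = (57 - 2)/8 = 55/8
PS = (1/2) * Q* * (P* - P_min)
PS = (1/2) * 55/8 * (57 - 2)
PS = (1/2) * 55/8 * 55 = 3025/16

3025/16


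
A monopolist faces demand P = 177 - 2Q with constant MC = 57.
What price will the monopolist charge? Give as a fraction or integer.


MR = 177 - 4Q
Set MR = MC: 177 - 4Q = 57
Q* = 30
Substitute into demand:
P* = 177 - 2*30 = 117

117


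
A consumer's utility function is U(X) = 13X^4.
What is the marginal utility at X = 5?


MU = dU/dX = 13*4*X^(4-1)
MU = 52*X^3
At X = 5:
MU = 52 * 5^3
MU = 52 * 125 = 6500

6500


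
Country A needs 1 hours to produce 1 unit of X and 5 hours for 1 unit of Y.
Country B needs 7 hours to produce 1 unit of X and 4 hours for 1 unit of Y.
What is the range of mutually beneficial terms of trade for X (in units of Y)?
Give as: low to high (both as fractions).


Opportunity cost of X for Country A = hours_X / hours_Y = 1/5 = 1/5 units of Y
Opportunity cost of X for Country B = hours_X / hours_Y = 7/4 = 7/4 units of Y
Terms of trade must be between the two opportunity costs.
Range: 1/5 to 7/4

1/5 to 7/4


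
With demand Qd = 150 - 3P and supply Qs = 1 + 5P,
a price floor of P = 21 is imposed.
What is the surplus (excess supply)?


At P = 21:
Qd = 150 - 3*21 = 87
Qs = 1 + 5*21 = 106
Surplus = Qs - Qd = 106 - 87 = 19

19


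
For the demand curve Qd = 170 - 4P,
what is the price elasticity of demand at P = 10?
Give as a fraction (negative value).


dQ/dP = -4
At P = 10: Q = 170 - 4*10 = 130
E = (dQ/dP)(P/Q) = (-4)(10/130) = -4/13

-4/13


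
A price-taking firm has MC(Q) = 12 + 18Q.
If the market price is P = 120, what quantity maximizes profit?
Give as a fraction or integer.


In perfect competition, profit is maximized where P = MC.
120 = 12 + 18Q
108 = 18Q
Q* = 108/18 = 6

6


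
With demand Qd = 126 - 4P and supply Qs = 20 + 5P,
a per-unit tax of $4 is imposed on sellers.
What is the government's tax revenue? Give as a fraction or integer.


With tax on sellers, new supply: Qs' = 20 + 5(P - 4)
= 0 + 5P
New equilibrium quantity:
Q_new = 70
Tax revenue = tax * Q_new = 4 * 70 = 280

280


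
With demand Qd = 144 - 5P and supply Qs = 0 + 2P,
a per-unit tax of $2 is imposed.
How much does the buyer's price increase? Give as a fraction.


With a per-unit tax, the buyer's price increase depends on relative slopes.
Supply slope: d = 2, Demand slope: b = 5
Buyer's price increase = d * tax / (b + d)
= 2 * 2 / (5 + 2)
= 4 / 7 = 4/7

4/7


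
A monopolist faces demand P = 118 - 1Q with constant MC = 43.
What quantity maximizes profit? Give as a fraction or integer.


TR = P*Q = (118 - 1Q)Q = 118Q - 1Q^2
MR = dTR/dQ = 118 - 2Q
Set MR = MC:
118 - 2Q = 43
75 = 2Q
Q* = 75/2 = 75/2

75/2


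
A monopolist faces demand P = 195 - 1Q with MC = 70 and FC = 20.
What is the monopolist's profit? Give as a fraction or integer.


MR = MC: 195 - 2Q = 70
Q* = 125/2
P* = 195 - 1*125/2 = 265/2
Profit = (P* - MC)*Q* - FC
= (265/2 - 70)*125/2 - 20
= 125/2*125/2 - 20
= 15625/4 - 20 = 15545/4

15545/4


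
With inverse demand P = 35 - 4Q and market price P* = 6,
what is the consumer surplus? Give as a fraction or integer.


Maximum willingness to pay (at Q=0): P_max = 35
Quantity demanded at P* = 6:
Q* = (35 - 6)/4 = 29/4
CS = (1/2) * Q* * (P_max - P*)
CS = (1/2) * 29/4 * (35 - 6)
CS = (1/2) * 29/4 * 29 = 841/8

841/8


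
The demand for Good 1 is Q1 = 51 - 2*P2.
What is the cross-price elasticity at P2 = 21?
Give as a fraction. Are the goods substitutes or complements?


dQ1/dP2 = -2
At P2 = 21: Q1 = 51 - 2*21 = 9
Exy = (dQ1/dP2)(P2/Q1) = -2 * 21 / 9 = -14/3
Since Exy < 0, the goods are complements.

-14/3 (complements)


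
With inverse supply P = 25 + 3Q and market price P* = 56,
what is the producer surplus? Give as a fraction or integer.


Minimum supply price (at Q=0): P_min = 25
Quantity supplied at P* = 56:
Q* = (56 - 25)/3 = 31/3
PS = (1/2) * Q* * (P* - P_min)
PS = (1/2) * 31/3 * (56 - 25)
PS = (1/2) * 31/3 * 31 = 961/6

961/6


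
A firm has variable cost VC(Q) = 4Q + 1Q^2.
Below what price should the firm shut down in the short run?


AVC(Q) = VC(Q)/Q = 4 + 1Q
AVC is increasing in Q, so minimum AVC is at Q -> 0+.
Min AVC = 4
The firm should shut down if P < 4.

4


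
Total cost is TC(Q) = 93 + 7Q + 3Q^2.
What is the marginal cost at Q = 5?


MC = dTC/dQ = 7 + 2*3*Q
At Q = 5:
MC = 7 + 6*5
MC = 7 + 30 = 37

37


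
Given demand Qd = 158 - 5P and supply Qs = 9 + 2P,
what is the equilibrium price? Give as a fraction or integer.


At equilibrium, Qd = Qs.
158 - 5P = 9 + 2P
158 - 9 = 5P + 2P
149 = 7P
P* = 149/7 = 149/7

149/7


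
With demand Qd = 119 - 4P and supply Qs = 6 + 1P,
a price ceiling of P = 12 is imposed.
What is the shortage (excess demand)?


At P = 12:
Qd = 119 - 4*12 = 71
Qs = 6 + 1*12 = 18
Shortage = Qd - Qs = 71 - 18 = 53

53


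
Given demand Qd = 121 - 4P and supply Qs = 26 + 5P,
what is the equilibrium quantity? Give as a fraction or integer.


First find equilibrium price:
121 - 4P = 26 + 5P
P* = 95/9 = 95/9
Then substitute into demand:
Q* = 121 - 4 * 95/9 = 709/9

709/9


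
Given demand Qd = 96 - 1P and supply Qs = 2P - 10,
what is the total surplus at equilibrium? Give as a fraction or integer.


Find equilibrium: 96 - 1P = 2P - 10
96 + 10 = 3P
P* = 106/3 = 106/3
Q* = 2*106/3 - 10 = 182/3
Inverse demand: P = 96 - Q/1, so P_max = 96
Inverse supply: P = 5 + Q/2, so P_min = 5
CS = (1/2) * 182/3 * (96 - 106/3) = 16562/9
PS = (1/2) * 182/3 * (106/3 - 5) = 8281/9
TS = CS + PS = 16562/9 + 8281/9 = 8281/3

8281/3


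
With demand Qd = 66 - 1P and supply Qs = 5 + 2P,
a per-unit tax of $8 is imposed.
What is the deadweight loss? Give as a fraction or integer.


Pre-tax equilibrium quantity: Q* = 137/3
Post-tax equilibrium quantity: Q_tax = 121/3
Reduction in quantity: Q* - Q_tax = 16/3
DWL = (1/2) * tax * (Q* - Q_tax)
DWL = (1/2) * 8 * 16/3 = 64/3

64/3


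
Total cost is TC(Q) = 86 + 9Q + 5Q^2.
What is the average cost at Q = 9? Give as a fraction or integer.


TC(9) = 86 + 9*9 + 5*9^2
TC(9) = 86 + 81 + 405 = 572
AC = TC/Q = 572/9 = 572/9

572/9


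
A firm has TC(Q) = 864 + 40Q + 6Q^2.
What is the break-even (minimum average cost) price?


AC(Q) = 864/Q + 40 + 6Q
To minimize: dAC/dQ = -864/Q^2 + 6 = 0
Q^2 = 864/6 = 144
Q* = 12
Min AC = 864/12 + 40 + 6*12
Min AC = 72 + 40 + 72 = 184

184


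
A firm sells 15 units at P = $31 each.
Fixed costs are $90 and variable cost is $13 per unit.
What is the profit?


Total Revenue = P * Q = 31 * 15 = $465
Total Cost = FC + VC*Q = 90 + 13*15 = $285
Profit = TR - TC = 465 - 285 = $180

$180


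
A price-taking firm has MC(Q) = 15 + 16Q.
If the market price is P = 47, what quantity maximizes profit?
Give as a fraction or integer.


In perfect competition, profit is maximized where P = MC.
47 = 15 + 16Q
32 = 16Q
Q* = 32/16 = 2

2


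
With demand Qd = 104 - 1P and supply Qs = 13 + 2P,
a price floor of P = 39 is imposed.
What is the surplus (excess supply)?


At P = 39:
Qd = 104 - 1*39 = 65
Qs = 13 + 2*39 = 91
Surplus = Qs - Qd = 91 - 65 = 26

26


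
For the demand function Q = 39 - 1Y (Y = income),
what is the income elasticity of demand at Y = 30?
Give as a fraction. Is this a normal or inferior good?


dQ/dY = -1
At Y = 30: Q = 39 - 1*30 = 9
Ey = (dQ/dY)(Y/Q) = -1 * 30 / 9 = -10/3
Since Ey < 0, this is a inferior good.

-10/3 (inferior good)


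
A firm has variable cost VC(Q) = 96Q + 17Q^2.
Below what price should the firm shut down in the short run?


AVC(Q) = VC(Q)/Q = 96 + 17Q
AVC is increasing in Q, so minimum AVC is at Q -> 0+.
Min AVC = 96
The firm should shut down if P < 96.

96


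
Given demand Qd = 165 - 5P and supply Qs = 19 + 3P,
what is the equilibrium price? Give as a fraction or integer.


At equilibrium, Qd = Qs.
165 - 5P = 19 + 3P
165 - 19 = 5P + 3P
146 = 8P
P* = 146/8 = 73/4

73/4


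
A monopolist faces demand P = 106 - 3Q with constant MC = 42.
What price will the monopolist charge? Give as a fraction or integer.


MR = 106 - 6Q
Set MR = MC: 106 - 6Q = 42
Q* = 32/3
Substitute into demand:
P* = 106 - 3*32/3 = 74

74


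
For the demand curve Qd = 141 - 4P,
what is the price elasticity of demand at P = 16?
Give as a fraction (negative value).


dQ/dP = -4
At P = 16: Q = 141 - 4*16 = 77
E = (dQ/dP)(P/Q) = (-4)(16/77) = -64/77

-64/77


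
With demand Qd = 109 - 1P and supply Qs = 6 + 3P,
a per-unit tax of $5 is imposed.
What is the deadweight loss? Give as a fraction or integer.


Pre-tax equilibrium quantity: Q* = 333/4
Post-tax equilibrium quantity: Q_tax = 159/2
Reduction in quantity: Q* - Q_tax = 15/4
DWL = (1/2) * tax * (Q* - Q_tax)
DWL = (1/2) * 5 * 15/4 = 75/8

75/8


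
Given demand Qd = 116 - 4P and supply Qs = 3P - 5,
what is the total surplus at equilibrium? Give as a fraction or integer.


Find equilibrium: 116 - 4P = 3P - 5
116 + 5 = 7P
P* = 121/7 = 121/7
Q* = 3*121/7 - 5 = 328/7
Inverse demand: P = 29 - Q/4, so P_max = 29
Inverse supply: P = 5/3 + Q/3, so P_min = 5/3
CS = (1/2) * 328/7 * (29 - 121/7) = 13448/49
PS = (1/2) * 328/7 * (121/7 - 5/3) = 53792/147
TS = CS + PS = 13448/49 + 53792/147 = 13448/21

13448/21


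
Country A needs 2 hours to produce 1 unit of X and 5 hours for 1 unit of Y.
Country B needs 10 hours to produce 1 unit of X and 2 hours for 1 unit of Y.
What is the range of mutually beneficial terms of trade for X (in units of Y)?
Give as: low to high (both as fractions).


Opportunity cost of X for Country A = hours_X / hours_Y = 2/5 = 2/5 units of Y
Opportunity cost of X for Country B = hours_X / hours_Y = 10/2 = 5 units of Y
Terms of trade must be between the two opportunity costs.
Range: 2/5 to 5

2/5 to 5


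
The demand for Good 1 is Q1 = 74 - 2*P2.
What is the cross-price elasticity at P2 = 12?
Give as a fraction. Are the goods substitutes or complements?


dQ1/dP2 = -2
At P2 = 12: Q1 = 74 - 2*12 = 50
Exy = (dQ1/dP2)(P2/Q1) = -2 * 12 / 50 = -12/25
Since Exy < 0, the goods are complements.

-12/25 (complements)


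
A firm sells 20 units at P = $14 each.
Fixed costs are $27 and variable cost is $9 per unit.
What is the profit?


Total Revenue = P * Q = 14 * 20 = $280
Total Cost = FC + VC*Q = 27 + 9*20 = $207
Profit = TR - TC = 280 - 207 = $73

$73


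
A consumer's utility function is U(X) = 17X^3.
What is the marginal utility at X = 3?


MU = dU/dX = 17*3*X^(3-1)
MU = 51*X^2
At X = 3:
MU = 51 * 3^2
MU = 51 * 9 = 459

459


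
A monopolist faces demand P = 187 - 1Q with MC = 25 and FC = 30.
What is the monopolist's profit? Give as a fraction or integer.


MR = MC: 187 - 2Q = 25
Q* = 81
P* = 187 - 1*81 = 106
Profit = (P* - MC)*Q* - FC
= (106 - 25)*81 - 30
= 81*81 - 30
= 6561 - 30 = 6531

6531


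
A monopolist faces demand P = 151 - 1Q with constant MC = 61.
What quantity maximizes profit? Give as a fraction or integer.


TR = P*Q = (151 - 1Q)Q = 151Q - 1Q^2
MR = dTR/dQ = 151 - 2Q
Set MR = MC:
151 - 2Q = 61
90 = 2Q
Q* = 90/2 = 45

45


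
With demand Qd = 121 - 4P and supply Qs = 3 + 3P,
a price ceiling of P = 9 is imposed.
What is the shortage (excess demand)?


At P = 9:
Qd = 121 - 4*9 = 85
Qs = 3 + 3*9 = 30
Shortage = Qd - Qs = 85 - 30 = 55

55


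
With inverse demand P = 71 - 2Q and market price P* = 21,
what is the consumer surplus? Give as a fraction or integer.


Maximum willingness to pay (at Q=0): P_max = 71
Quantity demanded at P* = 21:
Q* = (71 - 21)/2 = 25
CS = (1/2) * Q* * (P_max - P*)
CS = (1/2) * 25 * (71 - 21)
CS = (1/2) * 25 * 50 = 625

625


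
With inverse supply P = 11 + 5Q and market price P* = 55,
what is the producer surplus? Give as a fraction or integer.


Minimum supply price (at Q=0): P_min = 11
Quantity supplied at P* = 55:
Q* = (55 - 11)/5 = 44/5
PS = (1/2) * Q* * (P* - P_min)
PS = (1/2) * 44/5 * (55 - 11)
PS = (1/2) * 44/5 * 44 = 968/5

968/5


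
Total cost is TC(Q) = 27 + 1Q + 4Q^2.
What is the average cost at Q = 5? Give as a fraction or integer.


TC(5) = 27 + 1*5 + 4*5^2
TC(5) = 27 + 5 + 100 = 132
AC = TC/Q = 132/5 = 132/5

132/5


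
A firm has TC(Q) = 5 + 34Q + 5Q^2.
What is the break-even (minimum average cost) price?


AC(Q) = 5/Q + 34 + 5Q
To minimize: dAC/dQ = -5/Q^2 + 5 = 0
Q^2 = 5/5 = 1
Q* = 1
Min AC = 5/1 + 34 + 5*1
Min AC = 5 + 34 + 5 = 44

44


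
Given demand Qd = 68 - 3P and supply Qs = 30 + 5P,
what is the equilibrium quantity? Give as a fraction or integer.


First find equilibrium price:
68 - 3P = 30 + 5P
P* = 38/8 = 19/4
Then substitute into demand:
Q* = 68 - 3 * 19/4 = 215/4

215/4


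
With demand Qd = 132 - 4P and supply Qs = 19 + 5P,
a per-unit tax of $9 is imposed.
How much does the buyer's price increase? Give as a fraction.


With a per-unit tax, the buyer's price increase depends on relative slopes.
Supply slope: d = 5, Demand slope: b = 4
Buyer's price increase = d * tax / (b + d)
= 5 * 9 / (4 + 5)
= 45 / 9 = 5

5


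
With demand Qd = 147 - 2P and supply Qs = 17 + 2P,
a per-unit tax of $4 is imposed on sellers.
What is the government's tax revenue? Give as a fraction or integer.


With tax on sellers, new supply: Qs' = 17 + 2(P - 4)
= 9 + 2P
New equilibrium quantity:
Q_new = 78
Tax revenue = tax * Q_new = 4 * 78 = 312

312


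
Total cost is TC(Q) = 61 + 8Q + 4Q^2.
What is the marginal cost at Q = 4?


MC = dTC/dQ = 8 + 2*4*Q
At Q = 4:
MC = 8 + 8*4
MC = 8 + 32 = 40

40


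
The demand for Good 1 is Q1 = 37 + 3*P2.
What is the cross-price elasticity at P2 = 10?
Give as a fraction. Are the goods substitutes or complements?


dQ1/dP2 = 3
At P2 = 10: Q1 = 37 + 3*10 = 67
Exy = (dQ1/dP2)(P2/Q1) = 3 * 10 / 67 = 30/67
Since Exy > 0, the goods are substitutes.

30/67 (substitutes)


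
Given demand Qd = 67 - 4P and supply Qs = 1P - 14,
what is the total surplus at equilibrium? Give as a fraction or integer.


Find equilibrium: 67 - 4P = 1P - 14
67 + 14 = 5P
P* = 81/5 = 81/5
Q* = 1*81/5 - 14 = 11/5
Inverse demand: P = 67/4 - Q/4, so P_max = 67/4
Inverse supply: P = 14 + Q/1, so P_min = 14
CS = (1/2) * 11/5 * (67/4 - 81/5) = 121/200
PS = (1/2) * 11/5 * (81/5 - 14) = 121/50
TS = CS + PS = 121/200 + 121/50 = 121/40

121/40


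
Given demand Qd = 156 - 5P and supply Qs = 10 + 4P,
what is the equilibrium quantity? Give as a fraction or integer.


First find equilibrium price:
156 - 5P = 10 + 4P
P* = 146/9 = 146/9
Then substitute into demand:
Q* = 156 - 5 * 146/9 = 674/9

674/9


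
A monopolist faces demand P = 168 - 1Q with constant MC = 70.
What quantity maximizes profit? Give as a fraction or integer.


TR = P*Q = (168 - 1Q)Q = 168Q - 1Q^2
MR = dTR/dQ = 168 - 2Q
Set MR = MC:
168 - 2Q = 70
98 = 2Q
Q* = 98/2 = 49

49


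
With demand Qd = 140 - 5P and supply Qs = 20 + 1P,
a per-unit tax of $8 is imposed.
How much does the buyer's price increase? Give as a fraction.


With a per-unit tax, the buyer's price increase depends on relative slopes.
Supply slope: d = 1, Demand slope: b = 5
Buyer's price increase = d * tax / (b + d)
= 1 * 8 / (5 + 1)
= 8 / 6 = 4/3

4/3


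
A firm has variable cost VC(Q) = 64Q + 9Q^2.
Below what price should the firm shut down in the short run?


AVC(Q) = VC(Q)/Q = 64 + 9Q
AVC is increasing in Q, so minimum AVC is at Q -> 0+.
Min AVC = 64
The firm should shut down if P < 64.

64


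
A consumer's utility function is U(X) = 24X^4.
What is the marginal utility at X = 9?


MU = dU/dX = 24*4*X^(4-1)
MU = 96*X^3
At X = 9:
MU = 96 * 9^3
MU = 96 * 729 = 69984

69984


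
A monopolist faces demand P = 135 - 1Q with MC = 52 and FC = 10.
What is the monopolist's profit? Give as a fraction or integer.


MR = MC: 135 - 2Q = 52
Q* = 83/2
P* = 135 - 1*83/2 = 187/2
Profit = (P* - MC)*Q* - FC
= (187/2 - 52)*83/2 - 10
= 83/2*83/2 - 10
= 6889/4 - 10 = 6849/4

6849/4


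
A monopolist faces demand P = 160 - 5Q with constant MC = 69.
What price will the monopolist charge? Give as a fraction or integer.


MR = 160 - 10Q
Set MR = MC: 160 - 10Q = 69
Q* = 91/10
Substitute into demand:
P* = 160 - 5*91/10 = 229/2

229/2


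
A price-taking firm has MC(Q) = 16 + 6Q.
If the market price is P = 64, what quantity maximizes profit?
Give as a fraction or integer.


In perfect competition, profit is maximized where P = MC.
64 = 16 + 6Q
48 = 6Q
Q* = 48/6 = 8

8


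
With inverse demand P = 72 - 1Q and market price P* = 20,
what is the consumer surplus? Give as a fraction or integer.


Maximum willingness to pay (at Q=0): P_max = 72
Quantity demanded at P* = 20:
Q* = (72 - 20)/1 = 52
CS = (1/2) * Q* * (P_max - P*)
CS = (1/2) * 52 * (72 - 20)
CS = (1/2) * 52 * 52 = 1352

1352


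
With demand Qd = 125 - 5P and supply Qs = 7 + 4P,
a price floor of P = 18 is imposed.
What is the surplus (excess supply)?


At P = 18:
Qd = 125 - 5*18 = 35
Qs = 7 + 4*18 = 79
Surplus = Qs - Qd = 79 - 35 = 44

44


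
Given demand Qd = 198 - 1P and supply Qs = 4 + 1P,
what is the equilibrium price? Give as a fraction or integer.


At equilibrium, Qd = Qs.
198 - 1P = 4 + 1P
198 - 4 = 1P + 1P
194 = 2P
P* = 194/2 = 97

97


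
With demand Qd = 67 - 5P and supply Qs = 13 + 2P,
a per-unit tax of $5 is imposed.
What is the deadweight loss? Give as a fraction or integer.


Pre-tax equilibrium quantity: Q* = 199/7
Post-tax equilibrium quantity: Q_tax = 149/7
Reduction in quantity: Q* - Q_tax = 50/7
DWL = (1/2) * tax * (Q* - Q_tax)
DWL = (1/2) * 5 * 50/7 = 125/7

125/7


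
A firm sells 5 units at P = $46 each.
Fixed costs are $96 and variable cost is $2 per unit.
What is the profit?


Total Revenue = P * Q = 46 * 5 = $230
Total Cost = FC + VC*Q = 96 + 2*5 = $106
Profit = TR - TC = 230 - 106 = $124

$124


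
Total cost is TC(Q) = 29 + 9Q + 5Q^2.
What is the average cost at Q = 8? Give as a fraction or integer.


TC(8) = 29 + 9*8 + 5*8^2
TC(8) = 29 + 72 + 320 = 421
AC = TC/Q = 421/8 = 421/8

421/8


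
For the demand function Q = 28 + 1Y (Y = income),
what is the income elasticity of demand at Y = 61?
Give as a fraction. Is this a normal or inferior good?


dQ/dY = 1
At Y = 61: Q = 28 + 1*61 = 89
Ey = (dQ/dY)(Y/Q) = 1 * 61 / 89 = 61/89
Since Ey > 0, this is a normal good.

61/89 (normal good)


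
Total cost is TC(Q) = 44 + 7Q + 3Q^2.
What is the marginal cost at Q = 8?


MC = dTC/dQ = 7 + 2*3*Q
At Q = 8:
MC = 7 + 6*8
MC = 7 + 48 = 55

55


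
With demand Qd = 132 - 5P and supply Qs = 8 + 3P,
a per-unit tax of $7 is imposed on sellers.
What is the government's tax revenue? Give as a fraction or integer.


With tax on sellers, new supply: Qs' = 8 + 3(P - 7)
= 3P - 13
New equilibrium quantity:
Q_new = 331/8
Tax revenue = tax * Q_new = 7 * 331/8 = 2317/8

2317/8


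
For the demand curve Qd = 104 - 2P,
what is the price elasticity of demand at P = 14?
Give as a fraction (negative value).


dQ/dP = -2
At P = 14: Q = 104 - 2*14 = 76
E = (dQ/dP)(P/Q) = (-2)(14/76) = -7/19

-7/19


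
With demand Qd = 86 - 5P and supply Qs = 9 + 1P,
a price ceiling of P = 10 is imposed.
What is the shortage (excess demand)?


At P = 10:
Qd = 86 - 5*10 = 36
Qs = 9 + 1*10 = 19
Shortage = Qd - Qs = 36 - 19 = 17

17


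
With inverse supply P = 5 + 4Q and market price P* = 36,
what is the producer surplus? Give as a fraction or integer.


Minimum supply price (at Q=0): P_min = 5
Quantity supplied at P* = 36:
Q* = (36 - 5)/4 = 31/4
PS = (1/2) * Q* * (P* - P_min)
PS = (1/2) * 31/4 * (36 - 5)
PS = (1/2) * 31/4 * 31 = 961/8

961/8


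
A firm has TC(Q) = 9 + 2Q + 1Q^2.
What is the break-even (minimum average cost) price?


AC(Q) = 9/Q + 2 + 1Q
To minimize: dAC/dQ = -9/Q^2 + 1 = 0
Q^2 = 9/1 = 9
Q* = 3
Min AC = 9/3 + 2 + 1*3
Min AC = 3 + 2 + 3 = 8

8


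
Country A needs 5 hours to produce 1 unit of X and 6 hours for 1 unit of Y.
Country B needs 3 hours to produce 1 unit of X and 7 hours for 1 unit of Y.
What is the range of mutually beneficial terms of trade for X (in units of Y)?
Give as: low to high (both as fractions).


Opportunity cost of X for Country A = hours_X / hours_Y = 5/6 = 5/6 units of Y
Opportunity cost of X for Country B = hours_X / hours_Y = 3/7 = 3/7 units of Y
Terms of trade must be between the two opportunity costs.
Range: 3/7 to 5/6

3/7 to 5/6


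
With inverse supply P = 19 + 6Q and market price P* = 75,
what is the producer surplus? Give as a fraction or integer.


Minimum supply price (at Q=0): P_min = 19
Quantity supplied at P* = 75:
Q* = (75 - 19)/6 = 28/3
PS = (1/2) * Q* * (P* - P_min)
PS = (1/2) * 28/3 * (75 - 19)
PS = (1/2) * 28/3 * 56 = 784/3

784/3


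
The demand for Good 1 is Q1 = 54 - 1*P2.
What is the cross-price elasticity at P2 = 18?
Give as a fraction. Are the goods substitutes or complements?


dQ1/dP2 = -1
At P2 = 18: Q1 = 54 - 1*18 = 36
Exy = (dQ1/dP2)(P2/Q1) = -1 * 18 / 36 = -1/2
Since Exy < 0, the goods are complements.

-1/2 (complements)


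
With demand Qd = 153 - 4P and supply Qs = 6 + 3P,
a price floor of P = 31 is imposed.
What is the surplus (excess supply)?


At P = 31:
Qd = 153 - 4*31 = 29
Qs = 6 + 3*31 = 99
Surplus = Qs - Qd = 99 - 29 = 70

70


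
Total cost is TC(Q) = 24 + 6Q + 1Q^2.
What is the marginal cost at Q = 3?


MC = dTC/dQ = 6 + 2*1*Q
At Q = 3:
MC = 6 + 2*3
MC = 6 + 6 = 12

12


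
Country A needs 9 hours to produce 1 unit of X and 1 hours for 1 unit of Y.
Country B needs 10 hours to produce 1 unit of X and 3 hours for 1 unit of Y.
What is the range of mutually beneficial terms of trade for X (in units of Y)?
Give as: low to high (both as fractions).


Opportunity cost of X for Country A = hours_X / hours_Y = 9/1 = 9 units of Y
Opportunity cost of X for Country B = hours_X / hours_Y = 10/3 = 10/3 units of Y
Terms of trade must be between the two opportunity costs.
Range: 10/3 to 9

10/3 to 9


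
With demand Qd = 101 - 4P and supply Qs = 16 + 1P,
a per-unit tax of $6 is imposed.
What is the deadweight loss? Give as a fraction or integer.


Pre-tax equilibrium quantity: Q* = 33
Post-tax equilibrium quantity: Q_tax = 141/5
Reduction in quantity: Q* - Q_tax = 24/5
DWL = (1/2) * tax * (Q* - Q_tax)
DWL = (1/2) * 6 * 24/5 = 72/5

72/5


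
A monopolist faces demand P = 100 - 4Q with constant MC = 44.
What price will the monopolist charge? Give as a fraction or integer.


MR = 100 - 8Q
Set MR = MC: 100 - 8Q = 44
Q* = 7
Substitute into demand:
P* = 100 - 4*7 = 72

72


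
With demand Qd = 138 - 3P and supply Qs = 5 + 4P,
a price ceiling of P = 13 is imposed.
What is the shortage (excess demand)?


At P = 13:
Qd = 138 - 3*13 = 99
Qs = 5 + 4*13 = 57
Shortage = Qd - Qs = 99 - 57 = 42

42


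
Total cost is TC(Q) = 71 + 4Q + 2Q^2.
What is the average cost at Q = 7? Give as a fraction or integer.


TC(7) = 71 + 4*7 + 2*7^2
TC(7) = 71 + 28 + 98 = 197
AC = TC/Q = 197/7 = 197/7

197/7


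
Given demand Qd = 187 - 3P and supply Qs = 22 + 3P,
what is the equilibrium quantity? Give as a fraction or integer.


First find equilibrium price:
187 - 3P = 22 + 3P
P* = 165/6 = 55/2
Then substitute into demand:
Q* = 187 - 3 * 55/2 = 209/2

209/2


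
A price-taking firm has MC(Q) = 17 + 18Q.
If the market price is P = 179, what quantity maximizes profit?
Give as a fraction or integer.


In perfect competition, profit is maximized where P = MC.
179 = 17 + 18Q
162 = 18Q
Q* = 162/18 = 9

9


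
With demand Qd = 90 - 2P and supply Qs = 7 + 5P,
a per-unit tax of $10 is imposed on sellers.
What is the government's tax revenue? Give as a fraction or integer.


With tax on sellers, new supply: Qs' = 7 + 5(P - 10)
= 5P - 43
New equilibrium quantity:
Q_new = 52
Tax revenue = tax * Q_new = 10 * 52 = 520

520


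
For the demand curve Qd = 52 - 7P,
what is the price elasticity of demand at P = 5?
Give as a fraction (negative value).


dQ/dP = -7
At P = 5: Q = 52 - 7*5 = 17
E = (dQ/dP)(P/Q) = (-7)(5/17) = -35/17

-35/17


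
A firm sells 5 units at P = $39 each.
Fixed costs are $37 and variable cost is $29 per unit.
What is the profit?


Total Revenue = P * Q = 39 * 5 = $195
Total Cost = FC + VC*Q = 37 + 29*5 = $182
Profit = TR - TC = 195 - 182 = $13

$13


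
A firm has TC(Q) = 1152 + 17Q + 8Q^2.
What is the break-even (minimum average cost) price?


AC(Q) = 1152/Q + 17 + 8Q
To minimize: dAC/dQ = -1152/Q^2 + 8 = 0
Q^2 = 1152/8 = 144
Q* = 12
Min AC = 1152/12 + 17 + 8*12
Min AC = 96 + 17 + 96 = 209

209


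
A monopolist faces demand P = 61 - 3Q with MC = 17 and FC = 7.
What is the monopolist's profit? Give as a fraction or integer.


MR = MC: 61 - 6Q = 17
Q* = 22/3
P* = 61 - 3*22/3 = 39
Profit = (P* - MC)*Q* - FC
= (39 - 17)*22/3 - 7
= 22*22/3 - 7
= 484/3 - 7 = 463/3

463/3


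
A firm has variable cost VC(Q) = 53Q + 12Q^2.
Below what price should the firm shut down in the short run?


AVC(Q) = VC(Q)/Q = 53 + 12Q
AVC is increasing in Q, so minimum AVC is at Q -> 0+.
Min AVC = 53
The firm should shut down if P < 53.

53


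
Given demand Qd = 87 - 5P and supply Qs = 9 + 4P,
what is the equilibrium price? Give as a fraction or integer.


At equilibrium, Qd = Qs.
87 - 5P = 9 + 4P
87 - 9 = 5P + 4P
78 = 9P
P* = 78/9 = 26/3

26/3


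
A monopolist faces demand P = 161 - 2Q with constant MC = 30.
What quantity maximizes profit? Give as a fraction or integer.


TR = P*Q = (161 - 2Q)Q = 161Q - 2Q^2
MR = dTR/dQ = 161 - 4Q
Set MR = MC:
161 - 4Q = 30
131 = 4Q
Q* = 131/4 = 131/4

131/4


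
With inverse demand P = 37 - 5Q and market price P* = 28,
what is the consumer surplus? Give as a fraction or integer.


Maximum willingness to pay (at Q=0): P_max = 37
Quantity demanded at P* = 28:
Q* = (37 - 28)/5 = 9/5
CS = (1/2) * Q* * (P_max - P*)
CS = (1/2) * 9/5 * (37 - 28)
CS = (1/2) * 9/5 * 9 = 81/10

81/10


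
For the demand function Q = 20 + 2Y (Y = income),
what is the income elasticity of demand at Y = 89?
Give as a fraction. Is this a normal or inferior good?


dQ/dY = 2
At Y = 89: Q = 20 + 2*89 = 198
Ey = (dQ/dY)(Y/Q) = 2 * 89 / 198 = 89/99
Since Ey > 0, this is a normal good.

89/99 (normal good)


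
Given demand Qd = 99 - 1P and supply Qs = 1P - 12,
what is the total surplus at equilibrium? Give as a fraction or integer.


Find equilibrium: 99 - 1P = 1P - 12
99 + 12 = 2P
P* = 111/2 = 111/2
Q* = 1*111/2 - 12 = 87/2
Inverse demand: P = 99 - Q/1, so P_max = 99
Inverse supply: P = 12 + Q/1, so P_min = 12
CS = (1/2) * 87/2 * (99 - 111/2) = 7569/8
PS = (1/2) * 87/2 * (111/2 - 12) = 7569/8
TS = CS + PS = 7569/8 + 7569/8 = 7569/4

7569/4


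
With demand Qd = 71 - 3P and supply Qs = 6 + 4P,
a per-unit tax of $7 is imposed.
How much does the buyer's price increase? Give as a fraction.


With a per-unit tax, the buyer's price increase depends on relative slopes.
Supply slope: d = 4, Demand slope: b = 3
Buyer's price increase = d * tax / (b + d)
= 4 * 7 / (3 + 4)
= 28 / 7 = 4

4


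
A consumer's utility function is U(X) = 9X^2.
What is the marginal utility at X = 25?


MU = dU/dX = 9*2*X^(2-1)
MU = 18*X^1
At X = 25:
MU = 18 * 25^1
MU = 18 * 25 = 450

450


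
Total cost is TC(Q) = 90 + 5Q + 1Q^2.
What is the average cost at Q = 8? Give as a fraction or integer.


TC(8) = 90 + 5*8 + 1*8^2
TC(8) = 90 + 40 + 64 = 194
AC = TC/Q = 194/8 = 97/4

97/4


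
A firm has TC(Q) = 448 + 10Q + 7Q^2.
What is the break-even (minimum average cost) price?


AC(Q) = 448/Q + 10 + 7Q
To minimize: dAC/dQ = -448/Q^2 + 7 = 0
Q^2 = 448/7 = 64
Q* = 8
Min AC = 448/8 + 10 + 7*8
Min AC = 56 + 10 + 56 = 122

122


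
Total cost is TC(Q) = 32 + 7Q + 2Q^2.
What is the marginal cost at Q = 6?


MC = dTC/dQ = 7 + 2*2*Q
At Q = 6:
MC = 7 + 4*6
MC = 7 + 24 = 31

31


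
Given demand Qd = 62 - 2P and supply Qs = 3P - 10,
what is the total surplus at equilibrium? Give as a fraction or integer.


Find equilibrium: 62 - 2P = 3P - 10
62 + 10 = 5P
P* = 72/5 = 72/5
Q* = 3*72/5 - 10 = 166/5
Inverse demand: P = 31 - Q/2, so P_max = 31
Inverse supply: P = 10/3 + Q/3, so P_min = 10/3
CS = (1/2) * 166/5 * (31 - 72/5) = 6889/25
PS = (1/2) * 166/5 * (72/5 - 10/3) = 13778/75
TS = CS + PS = 6889/25 + 13778/75 = 6889/15

6889/15


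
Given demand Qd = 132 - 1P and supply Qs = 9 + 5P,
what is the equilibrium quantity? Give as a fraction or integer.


First find equilibrium price:
132 - 1P = 9 + 5P
P* = 123/6 = 41/2
Then substitute into demand:
Q* = 132 - 1 * 41/2 = 223/2

223/2


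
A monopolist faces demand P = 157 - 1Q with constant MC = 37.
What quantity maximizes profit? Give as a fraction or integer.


TR = P*Q = (157 - 1Q)Q = 157Q - 1Q^2
MR = dTR/dQ = 157 - 2Q
Set MR = MC:
157 - 2Q = 37
120 = 2Q
Q* = 120/2 = 60

60


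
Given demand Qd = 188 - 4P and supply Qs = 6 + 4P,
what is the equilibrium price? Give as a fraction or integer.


At equilibrium, Qd = Qs.
188 - 4P = 6 + 4P
188 - 6 = 4P + 4P
182 = 8P
P* = 182/8 = 91/4

91/4


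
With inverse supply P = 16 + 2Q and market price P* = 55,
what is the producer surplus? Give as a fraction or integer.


Minimum supply price (at Q=0): P_min = 16
Quantity supplied at P* = 55:
Q* = (55 - 16)/2 = 39/2
PS = (1/2) * Q* * (P* - P_min)
PS = (1/2) * 39/2 * (55 - 16)
PS = (1/2) * 39/2 * 39 = 1521/4

1521/4


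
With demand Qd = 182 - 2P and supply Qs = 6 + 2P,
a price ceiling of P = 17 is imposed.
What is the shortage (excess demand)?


At P = 17:
Qd = 182 - 2*17 = 148
Qs = 6 + 2*17 = 40
Shortage = Qd - Qs = 148 - 40 = 108

108


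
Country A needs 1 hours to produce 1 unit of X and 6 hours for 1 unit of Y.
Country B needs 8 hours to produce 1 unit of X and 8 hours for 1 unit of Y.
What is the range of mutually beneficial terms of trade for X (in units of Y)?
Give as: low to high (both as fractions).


Opportunity cost of X for Country A = hours_X / hours_Y = 1/6 = 1/6 units of Y
Opportunity cost of X for Country B = hours_X / hours_Y = 8/8 = 1 units of Y
Terms of trade must be between the two opportunity costs.
Range: 1/6 to 1

1/6 to 1


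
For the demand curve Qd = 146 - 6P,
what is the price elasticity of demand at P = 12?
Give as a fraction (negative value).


dQ/dP = -6
At P = 12: Q = 146 - 6*12 = 74
E = (dQ/dP)(P/Q) = (-6)(12/74) = -36/37

-36/37


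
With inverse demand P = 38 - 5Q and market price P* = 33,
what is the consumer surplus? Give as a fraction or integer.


Maximum willingness to pay (at Q=0): P_max = 38
Quantity demanded at P* = 33:
Q* = (38 - 33)/5 = 1
CS = (1/2) * Q* * (P_max - P*)
CS = (1/2) * 1 * (38 - 33)
CS = (1/2) * 1 * 5 = 5/2

5/2


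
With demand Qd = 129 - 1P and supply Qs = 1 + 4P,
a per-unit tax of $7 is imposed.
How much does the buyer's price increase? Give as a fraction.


With a per-unit tax, the buyer's price increase depends on relative slopes.
Supply slope: d = 4, Demand slope: b = 1
Buyer's price increase = d * tax / (b + d)
= 4 * 7 / (1 + 4)
= 28 / 5 = 28/5

28/5


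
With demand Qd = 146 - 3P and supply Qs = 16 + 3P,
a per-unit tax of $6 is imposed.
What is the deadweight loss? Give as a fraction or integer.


Pre-tax equilibrium quantity: Q* = 81
Post-tax equilibrium quantity: Q_tax = 72
Reduction in quantity: Q* - Q_tax = 9
DWL = (1/2) * tax * (Q* - Q_tax)
DWL = (1/2) * 6 * 9 = 27

27


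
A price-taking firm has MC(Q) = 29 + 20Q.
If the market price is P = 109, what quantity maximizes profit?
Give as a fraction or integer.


In perfect competition, profit is maximized where P = MC.
109 = 29 + 20Q
80 = 20Q
Q* = 80/20 = 4

4


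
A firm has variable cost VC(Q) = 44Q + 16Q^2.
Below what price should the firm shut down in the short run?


AVC(Q) = VC(Q)/Q = 44 + 16Q
AVC is increasing in Q, so minimum AVC is at Q -> 0+.
Min AVC = 44
The firm should shut down if P < 44.

44


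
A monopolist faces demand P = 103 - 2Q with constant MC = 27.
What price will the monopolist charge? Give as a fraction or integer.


MR = 103 - 4Q
Set MR = MC: 103 - 4Q = 27
Q* = 19
Substitute into demand:
P* = 103 - 2*19 = 65

65


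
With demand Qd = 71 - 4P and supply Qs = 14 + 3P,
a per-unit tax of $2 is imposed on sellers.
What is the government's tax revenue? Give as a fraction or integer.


With tax on sellers, new supply: Qs' = 14 + 3(P - 2)
= 8 + 3P
New equilibrium quantity:
Q_new = 35
Tax revenue = tax * Q_new = 2 * 35 = 70

70


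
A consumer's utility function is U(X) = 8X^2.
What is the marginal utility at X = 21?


MU = dU/dX = 8*2*X^(2-1)
MU = 16*X^1
At X = 21:
MU = 16 * 21^1
MU = 16 * 21 = 336

336


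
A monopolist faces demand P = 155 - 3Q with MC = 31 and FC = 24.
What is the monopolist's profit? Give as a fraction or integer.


MR = MC: 155 - 6Q = 31
Q* = 62/3
P* = 155 - 3*62/3 = 93
Profit = (P* - MC)*Q* - FC
= (93 - 31)*62/3 - 24
= 62*62/3 - 24
= 3844/3 - 24 = 3772/3

3772/3


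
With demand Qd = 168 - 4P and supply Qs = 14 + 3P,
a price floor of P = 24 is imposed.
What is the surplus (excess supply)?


At P = 24:
Qd = 168 - 4*24 = 72
Qs = 14 + 3*24 = 86
Surplus = Qs - Qd = 86 - 72 = 14

14
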